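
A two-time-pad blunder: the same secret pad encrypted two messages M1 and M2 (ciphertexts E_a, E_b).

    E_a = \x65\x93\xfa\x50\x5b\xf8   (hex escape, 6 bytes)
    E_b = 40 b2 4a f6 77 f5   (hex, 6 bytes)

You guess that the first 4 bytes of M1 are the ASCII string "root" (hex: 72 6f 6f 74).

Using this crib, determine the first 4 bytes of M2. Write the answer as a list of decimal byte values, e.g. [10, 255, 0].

[87, 78, 223, 210]

First, E_a ⊕ E_b = (M1 ⊕ K) ⊕ (M2 ⊕ K) = M1 ⊕ M2, so the key drops out. Then M2 = (M1 ⊕ M2) ⊕ M1 over the first 4 bytes.
byte 0: (65 ^ 40) ^ 72 = 25 ^ 72 = 57
byte 1: (93 ^ b2) ^ 6f = 21 ^ 6f = 4e
byte 2: (fa ^ 4a) ^ 6f = b0 ^ 6f = df
byte 3: (50 ^ f6) ^ 74 = a6 ^ 74 = d2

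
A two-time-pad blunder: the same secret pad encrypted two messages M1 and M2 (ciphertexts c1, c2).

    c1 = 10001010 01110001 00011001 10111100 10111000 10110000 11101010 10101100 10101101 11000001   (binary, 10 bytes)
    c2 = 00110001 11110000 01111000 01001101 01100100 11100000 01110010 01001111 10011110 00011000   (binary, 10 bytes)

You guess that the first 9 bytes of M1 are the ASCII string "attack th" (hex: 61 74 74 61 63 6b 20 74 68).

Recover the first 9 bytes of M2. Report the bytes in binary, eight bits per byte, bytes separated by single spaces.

11011010 11110101 00010101 10010000 10111111 00111011 10111000 10010111 01011011

First, c1 ⊕ c2 = (M1 ⊕ K) ⊕ (M2 ⊕ K) = M1 ⊕ M2, so the key drops out. Then M2 = (M1 ⊕ M2) ⊕ M1 over the first 9 bytes.
byte 0: (8a xor 31) xor 61 = bb xor 61 = da
byte 1: (71 xor f0) xor 74 = 81 xor 74 = f5
byte 2: (19 xor 78) xor 74 = 61 xor 74 = 15
byte 3: (bc xor 4d) xor 61 = f1 xor 61 = 90
byte 4: (b8 xor 64) xor 63 = dc xor 63 = bf
byte 5: (b0 xor e0) xor 6b = 50 xor 6b = 3b
byte 6: (ea xor 72) xor 20 = 98 xor 20 = b8
byte 7: (ac xor 4f) xor 74 = e3 xor 74 = 97
byte 8: (ad xor 9e) xor 68 = 33 xor 68 = 5b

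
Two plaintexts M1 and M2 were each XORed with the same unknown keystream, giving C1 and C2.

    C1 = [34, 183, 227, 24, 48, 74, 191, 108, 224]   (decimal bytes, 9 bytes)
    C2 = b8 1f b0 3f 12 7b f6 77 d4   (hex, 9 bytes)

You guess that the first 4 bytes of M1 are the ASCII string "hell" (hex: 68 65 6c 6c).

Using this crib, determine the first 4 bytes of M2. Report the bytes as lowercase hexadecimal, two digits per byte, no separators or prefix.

f2cd3f4b

First, C1 ⊕ C2 = (M1 ⊕ K) ⊕ (M2 ⊕ K) = M1 ⊕ M2, so the key drops out. Then M2 = (M1 ⊕ M2) ⊕ M1 over the first 4 bytes.
byte 0: (22 ⊕ b8) ⊕ 68 = 9a ⊕ 68 = f2
byte 1: (b7 ⊕ 1f) ⊕ 65 = a8 ⊕ 65 = cd
byte 2: (e3 ⊕ b0) ⊕ 6c = 53 ⊕ 6c = 3f
byte 3: (18 ⊕ 3f) ⊕ 6c = 27 ⊕ 6c = 4b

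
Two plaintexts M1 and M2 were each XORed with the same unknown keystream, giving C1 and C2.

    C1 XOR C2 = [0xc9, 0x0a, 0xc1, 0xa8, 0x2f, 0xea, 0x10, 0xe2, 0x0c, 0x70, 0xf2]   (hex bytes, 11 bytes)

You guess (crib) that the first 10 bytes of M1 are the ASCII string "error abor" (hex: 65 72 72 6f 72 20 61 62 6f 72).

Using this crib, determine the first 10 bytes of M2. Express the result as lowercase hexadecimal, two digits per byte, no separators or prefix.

Since C1 ⊕ C2 = M1 ⊕ M2, XORing with the guessed M1 bytes yields the corresponding M2 bytes: M2 = (C1 ⊕ C2) ⊕ M1.
byte 0: c9 ^ 65 = ac
byte 1: 0a ^ 72 = 78
byte 2: c1 ^ 72 = b3
byte 3: a8 ^ 6f = c7
byte 4: 2f ^ 72 = 5d
byte 5: ea ^ 20 = ca
byte 6: 10 ^ 61 = 71
byte 7: e2 ^ 62 = 80
byte 8: 0c ^ 6f = 63
byte 9: 70 ^ 72 = 02

ac78b3c75dca71806302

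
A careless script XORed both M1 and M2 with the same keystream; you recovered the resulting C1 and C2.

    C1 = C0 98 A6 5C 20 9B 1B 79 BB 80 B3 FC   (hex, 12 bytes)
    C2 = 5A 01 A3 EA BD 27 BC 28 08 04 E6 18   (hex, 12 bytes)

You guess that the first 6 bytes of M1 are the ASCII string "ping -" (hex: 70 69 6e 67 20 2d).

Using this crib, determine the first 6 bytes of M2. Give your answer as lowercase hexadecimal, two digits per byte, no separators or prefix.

First, C1 ⊕ C2 = (M1 ⊕ K) ⊕ (M2 ⊕ K) = M1 ⊕ M2, so the key drops out. Then M2 = (M1 ⊕ M2) ⊕ M1 over the first 6 bytes.
byte 0: (c0 xor 5a) xor 70 = 9a xor 70 = ea
byte 1: (98 xor 01) xor 69 = 99 xor 69 = f0
byte 2: (a6 xor a3) xor 6e = 05 xor 6e = 6b
byte 3: (5c xor ea) xor 67 = b6 xor 67 = d1
byte 4: (20 xor bd) xor 20 = 9d xor 20 = bd
byte 5: (9b xor 27) xor 2d = bc xor 2d = 91

eaf06bd1bd91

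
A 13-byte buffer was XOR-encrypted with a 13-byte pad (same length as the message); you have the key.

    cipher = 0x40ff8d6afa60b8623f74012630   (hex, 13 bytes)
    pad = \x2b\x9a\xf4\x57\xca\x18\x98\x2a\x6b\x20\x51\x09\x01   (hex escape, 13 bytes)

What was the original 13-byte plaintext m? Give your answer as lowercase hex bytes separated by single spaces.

 64 ⊕  43 = 107
255 ⊕ 154 = 101
141 ⊕ 244 = 121
106 ⊕  87 =  61
250 ⊕ 202 =  48
 96 ⊕  24 = 120
184 ⊕ 152 =  32
 98 ⊕  42 =  72
 63 ⊕ 107 =  84
116 ⊕  32 =  84
  1 ⊕  81 =  80
 38 ⊕   9 =  47
 48 ⊕   1 =  49

6b 65 79 3d 30 78 20 48 54 54 50 2f 31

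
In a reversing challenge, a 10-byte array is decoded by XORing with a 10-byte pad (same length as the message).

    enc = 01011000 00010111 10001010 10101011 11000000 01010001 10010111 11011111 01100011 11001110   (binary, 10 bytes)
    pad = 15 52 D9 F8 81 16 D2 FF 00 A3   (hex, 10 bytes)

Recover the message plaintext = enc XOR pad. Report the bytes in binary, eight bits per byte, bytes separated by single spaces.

58 ⊕ 15 = 4d
17 ⊕ 52 = 45
8a ⊕ d9 = 53
ab ⊕ f8 = 53
c0 ⊕ 81 = 41
51 ⊕ 16 = 47
97 ⊕ d2 = 45
df ⊕ ff = 20
63 ⊕ 00 = 63
ce ⊕ a3 = 6d

01001101 01000101 01010011 01010011 01000001 01000111 01000101 00100000 01100011 01101101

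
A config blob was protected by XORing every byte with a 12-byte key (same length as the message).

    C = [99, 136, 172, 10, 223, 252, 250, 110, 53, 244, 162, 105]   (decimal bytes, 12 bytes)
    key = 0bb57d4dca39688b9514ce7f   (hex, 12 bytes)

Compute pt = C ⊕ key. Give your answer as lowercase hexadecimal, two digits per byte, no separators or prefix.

683dd14715c592e5a0e06c16

XOR is its own inverse, so applying the key byte-wise gives the result directly.
byte 0: 63 ^ 0b = 68
byte 1: 88 ^ b5 = 3d
byte 2: ac ^ 7d = d1
byte 3: 0a ^ 4d = 47
byte 4: df ^ ca = 15
byte 5: fc ^ 39 = c5
byte 6: fa ^ 68 = 92
byte 7: 6e ^ 8b = e5
byte 8: 35 ^ 95 = a0
byte 9: f4 ^ 14 = e0
byte 10: a2 ^ ce = 6c
byte 11: 69 ^ 7f = 16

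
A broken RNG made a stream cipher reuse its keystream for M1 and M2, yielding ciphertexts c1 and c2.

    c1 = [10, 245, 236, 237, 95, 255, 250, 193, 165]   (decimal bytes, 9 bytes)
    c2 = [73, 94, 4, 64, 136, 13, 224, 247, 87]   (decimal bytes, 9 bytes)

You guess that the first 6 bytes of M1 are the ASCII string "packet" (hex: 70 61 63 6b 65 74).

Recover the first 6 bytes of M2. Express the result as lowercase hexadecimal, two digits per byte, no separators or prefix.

33ca8bc6b286

First, c1 ⊕ c2 = (M1 ⊕ K) ⊕ (M2 ⊕ K) = M1 ⊕ M2, so the key drops out. Then M2 = (M1 ⊕ M2) ⊕ M1 over the first 6 bytes.
byte 0: (0a ⊕ 49) ⊕ 70 = 43 ⊕ 70 = 33
byte 1: (f5 ⊕ 5e) ⊕ 61 = ab ⊕ 61 = ca
byte 2: (ec ⊕ 04) ⊕ 63 = e8 ⊕ 63 = 8b
byte 3: (ed ⊕ 40) ⊕ 6b = ad ⊕ 6b = c6
byte 4: (5f ⊕ 88) ⊕ 65 = d7 ⊕ 65 = b2
byte 5: (ff ⊕ 0d) ⊕ 74 = f2 ⊕ 74 = 86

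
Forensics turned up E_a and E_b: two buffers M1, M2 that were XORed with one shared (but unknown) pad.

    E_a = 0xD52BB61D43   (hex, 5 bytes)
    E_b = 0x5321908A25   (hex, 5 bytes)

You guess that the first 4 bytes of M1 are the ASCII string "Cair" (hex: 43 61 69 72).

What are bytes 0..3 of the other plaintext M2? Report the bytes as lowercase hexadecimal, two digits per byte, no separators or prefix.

First, E_a ⊕ E_b = (M1 ⊕ K) ⊕ (M2 ⊕ K) = M1 ⊕ M2, so the key drops out. Then M2 = (M1 ⊕ M2) ⊕ M1 over the first 4 bytes.
byte 0: (d5 XOR 53) XOR 43 = 86 XOR 43 = c5
byte 1: (2b XOR 21) XOR 61 = 0a XOR 61 = 6b
byte 2: (b6 XOR 90) XOR 69 = 26 XOR 69 = 4f
byte 3: (1d XOR 8a) XOR 72 = 97 XOR 72 = e5

c56b4fe5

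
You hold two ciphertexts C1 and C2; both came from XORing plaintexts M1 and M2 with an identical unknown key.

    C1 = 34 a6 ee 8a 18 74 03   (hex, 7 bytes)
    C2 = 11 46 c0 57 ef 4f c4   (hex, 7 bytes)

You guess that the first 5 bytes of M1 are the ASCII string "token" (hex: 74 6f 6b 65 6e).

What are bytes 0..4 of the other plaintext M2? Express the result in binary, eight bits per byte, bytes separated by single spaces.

01010001 10001111 01000101 10111000 10011001

First, C1 ⊕ C2 = (M1 ⊕ K) ⊕ (M2 ⊕ K) = M1 ⊕ M2, so the key drops out. Then M2 = (M1 ⊕ M2) ⊕ M1 over the first 5 bytes.
byte 0: (34 XOR 11) XOR 74 = 25 XOR 74 = 51
byte 1: (a6 XOR 46) XOR 6f = e0 XOR 6f = 8f
byte 2: (ee XOR c0) XOR 6b = 2e XOR 6b = 45
byte 3: (8a XOR 57) XOR 65 = dd XOR 65 = b8
byte 4: (18 XOR ef) XOR 6e = f7 XOR 6e = 99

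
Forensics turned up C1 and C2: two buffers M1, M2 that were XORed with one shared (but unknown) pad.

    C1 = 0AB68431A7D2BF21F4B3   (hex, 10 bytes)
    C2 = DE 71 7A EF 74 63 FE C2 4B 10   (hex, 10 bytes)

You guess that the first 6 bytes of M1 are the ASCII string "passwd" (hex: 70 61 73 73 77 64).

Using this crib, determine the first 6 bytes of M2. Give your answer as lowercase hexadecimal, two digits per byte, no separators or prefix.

First, C1 ⊕ C2 = (M1 ⊕ K) ⊕ (M2 ⊕ K) = M1 ⊕ M2, so the key drops out. Then M2 = (M1 ⊕ M2) ⊕ M1 over the first 6 bytes.
byte 0: (0a XOR de) XOR 70 = d4 XOR 70 = a4
byte 1: (b6 XOR 71) XOR 61 = c7 XOR 61 = a6
byte 2: (84 XOR 7a) XOR 73 = fe XOR 73 = 8d
byte 3: (31 XOR ef) XOR 73 = de XOR 73 = ad
byte 4: (a7 XOR 74) XOR 77 = d3 XOR 77 = a4
byte 5: (d2 XOR 63) XOR 64 = b1 XOR 64 = d5

a4a68dada4d5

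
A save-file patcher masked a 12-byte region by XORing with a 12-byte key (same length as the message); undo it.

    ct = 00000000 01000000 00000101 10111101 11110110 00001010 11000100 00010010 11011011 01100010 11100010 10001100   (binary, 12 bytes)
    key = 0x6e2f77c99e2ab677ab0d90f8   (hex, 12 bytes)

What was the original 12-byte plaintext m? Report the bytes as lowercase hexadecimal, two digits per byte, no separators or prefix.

6e6f727468207265706f7274

XOR is its own inverse, so applying the key byte-wise gives the result directly.
00 ⊕ 6e = 6e
40 ⊕ 2f = 6f
05 ⊕ 77 = 72
bd ⊕ c9 = 74
f6 ⊕ 9e = 68
0a ⊕ 2a = 20
c4 ⊕ b6 = 72
12 ⊕ 77 = 65
db ⊕ ab = 70
62 ⊕ 0d = 6f
e2 ⊕ 90 = 72
8c ⊕ f8 = 74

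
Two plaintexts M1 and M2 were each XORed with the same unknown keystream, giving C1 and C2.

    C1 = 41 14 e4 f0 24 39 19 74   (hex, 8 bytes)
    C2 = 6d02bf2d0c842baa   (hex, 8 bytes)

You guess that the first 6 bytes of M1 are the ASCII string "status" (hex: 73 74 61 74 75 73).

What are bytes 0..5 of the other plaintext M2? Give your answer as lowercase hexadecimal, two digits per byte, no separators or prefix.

5f623aa95dce

First, C1 ⊕ C2 = (M1 ⊕ K) ⊕ (M2 ⊕ K) = M1 ⊕ M2, so the key drops out. Then M2 = (M1 ⊕ M2) ⊕ M1 over the first 6 bytes.
byte 0: (41 ^ 6d) ^ 73 = 2c ^ 73 = 5f
byte 1: (14 ^ 02) ^ 74 = 16 ^ 74 = 62
byte 2: (e4 ^ bf) ^ 61 = 5b ^ 61 = 3a
byte 3: (f0 ^ 2d) ^ 74 = dd ^ 74 = a9
byte 4: (24 ^ 0c) ^ 75 = 28 ^ 75 = 5d
byte 5: (39 ^ 84) ^ 73 = bd ^ 73 = ce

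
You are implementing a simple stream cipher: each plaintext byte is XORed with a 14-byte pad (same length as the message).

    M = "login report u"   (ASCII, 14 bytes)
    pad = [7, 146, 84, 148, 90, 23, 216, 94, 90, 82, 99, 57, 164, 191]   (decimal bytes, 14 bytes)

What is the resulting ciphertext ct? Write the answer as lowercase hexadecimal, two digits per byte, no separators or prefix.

6bfd33fd3437aa3b2a3d114d84ca

XOR is its own inverse, so applying the key byte-wise gives the result directly.
01101100 XOR 00000111 = 01101011
01101111 XOR 10010010 = 11111101
01100111 XOR 01010100 = 00110011
01101001 XOR 10010100 = 11111101
01101110 XOR 01011010 = 00110100
00100000 XOR 00010111 = 00110111
01110010 XOR 11011000 = 10101010
01100101 XOR 01011110 = 00111011
01110000 XOR 01011010 = 00101010
01101111 XOR 01010010 = 00111101
01110010 XOR 01100011 = 00010001
01110100 XOR 00111001 = 01001101
00100000 XOR 10100100 = 10000100
01110101 XOR 10111111 = 11001010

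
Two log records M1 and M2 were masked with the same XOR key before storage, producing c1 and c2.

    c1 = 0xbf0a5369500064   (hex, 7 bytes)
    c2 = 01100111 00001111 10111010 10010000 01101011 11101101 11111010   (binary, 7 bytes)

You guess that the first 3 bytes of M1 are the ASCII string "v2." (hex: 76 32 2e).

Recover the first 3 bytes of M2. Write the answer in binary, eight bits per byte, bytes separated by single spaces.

First, c1 ⊕ c2 = (M1 ⊕ K) ⊕ (M2 ⊕ K) = M1 ⊕ M2, so the key drops out. Then M2 = (M1 ⊕ M2) ⊕ M1 over the first 3 bytes.
byte 0: (bf XOR 67) XOR 76 = d8 XOR 76 = ae
byte 1: (0a XOR 0f) XOR 32 = 05 XOR 32 = 37
byte 2: (53 XOR ba) XOR 2e = e9 XOR 2e = c7

10101110 00110111 11000111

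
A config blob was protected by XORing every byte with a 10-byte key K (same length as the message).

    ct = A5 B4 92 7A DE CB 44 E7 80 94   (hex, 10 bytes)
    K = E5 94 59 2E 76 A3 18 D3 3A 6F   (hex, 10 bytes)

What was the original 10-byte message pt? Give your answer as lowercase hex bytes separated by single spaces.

40 20 cb 54 a8 68 5c 34 ba fb

XOR is its own inverse, so applying the key byte-wise gives the result directly.
byte 0: 165 ^ 229 =  64
byte 1: 180 ^ 148 =  32
byte 2: 146 ^  89 = 203
byte 3: 122 ^  46 =  84
byte 4: 222 ^ 118 = 168
byte 5: 203 ^ 163 = 104
byte 6:  68 ^  24 =  92
byte 7: 231 ^ 211 =  52
byte 8: 128 ^  58 = 186
byte 9: 148 ^ 111 = 251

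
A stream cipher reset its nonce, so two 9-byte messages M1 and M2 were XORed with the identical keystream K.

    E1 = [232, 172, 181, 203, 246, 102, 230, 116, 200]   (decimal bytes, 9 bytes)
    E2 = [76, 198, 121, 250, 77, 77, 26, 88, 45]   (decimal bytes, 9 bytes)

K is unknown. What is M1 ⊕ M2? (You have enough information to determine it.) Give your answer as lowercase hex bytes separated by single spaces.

E1 ⊕ E2 = (M1 ⊕ K) ⊕ (M2 ⊕ K) = M1 ⊕ M2 — the shared key cancels under XOR.
e8 ⊕ 4c = a4
ac ⊕ c6 = 6a
b5 ⊕ 79 = cc
cb ⊕ fa = 31
f6 ⊕ 4d = bb
66 ⊕ 4d = 2b
e6 ⊕ 1a = fc
74 ⊕ 58 = 2c
c8 ⊕ 2d = e5

a4 6a cc 31 bb 2b fc 2c e5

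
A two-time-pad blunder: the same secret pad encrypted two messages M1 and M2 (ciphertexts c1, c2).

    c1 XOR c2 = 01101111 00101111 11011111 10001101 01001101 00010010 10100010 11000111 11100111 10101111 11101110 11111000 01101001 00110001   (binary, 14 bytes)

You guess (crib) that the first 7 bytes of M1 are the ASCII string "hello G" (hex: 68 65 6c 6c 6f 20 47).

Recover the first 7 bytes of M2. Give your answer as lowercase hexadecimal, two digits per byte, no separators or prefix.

074ab3e12232e5

Since c1 ⊕ c2 = M1 ⊕ M2, XORing with the guessed M1 bytes yields the corresponding M2 bytes: M2 = (c1 ⊕ c2) ⊕ M1.
6f ^ 68 = 07
2f ^ 65 = 4a
df ^ 6c = b3
8d ^ 6c = e1
4d ^ 6f = 22
12 ^ 20 = 32
a2 ^ 47 = e5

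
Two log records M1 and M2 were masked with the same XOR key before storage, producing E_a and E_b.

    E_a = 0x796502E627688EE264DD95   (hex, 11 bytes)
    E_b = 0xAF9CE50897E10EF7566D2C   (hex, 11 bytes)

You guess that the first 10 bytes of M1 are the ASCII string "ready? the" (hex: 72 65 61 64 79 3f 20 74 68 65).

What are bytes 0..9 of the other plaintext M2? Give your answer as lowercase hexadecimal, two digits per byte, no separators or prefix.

First, E_a ⊕ E_b = (M1 ⊕ K) ⊕ (M2 ⊕ K) = M1 ⊕ M2, so the key drops out. Then M2 = (M1 ⊕ M2) ⊕ M1 over the first 10 bytes.
byte 0: (79 XOR af) XOR 72 = d6 XOR 72 = a4
byte 1: (65 XOR 9c) XOR 65 = f9 XOR 65 = 9c
byte 2: (02 XOR e5) XOR 61 = e7 XOR 61 = 86
byte 3: (e6 XOR 08) XOR 64 = ee XOR 64 = 8a
byte 4: (27 XOR 97) XOR 79 = b0 XOR 79 = c9
byte 5: (68 XOR e1) XOR 3f = 89 XOR 3f = b6
byte 6: (8e XOR 0e) XOR 20 = 80 XOR 20 = a0
byte 7: (e2 XOR f7) XOR 74 = 15 XOR 74 = 61
byte 8: (64 XOR 56) XOR 68 = 32 XOR 68 = 5a
byte 9: (dd XOR 6d) XOR 65 = b0 XOR 65 = d5

a49c868ac9b6a0615ad5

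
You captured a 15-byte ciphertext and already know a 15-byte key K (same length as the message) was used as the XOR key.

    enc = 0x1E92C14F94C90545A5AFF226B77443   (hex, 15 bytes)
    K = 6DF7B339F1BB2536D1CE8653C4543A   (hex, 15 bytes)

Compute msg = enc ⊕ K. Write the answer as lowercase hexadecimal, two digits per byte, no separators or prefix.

XOR is its own inverse, so applying the key byte-wise gives the result directly.
1e XOR 6d = 73
92 XOR f7 = 65
c1 XOR b3 = 72
4f XOR 39 = 76
94 XOR f1 = 65
c9 XOR bb = 72
05 XOR 25 = 20
45 XOR 36 = 73
a5 XOR d1 = 74
af XOR ce = 61
f2 XOR 86 = 74
26 XOR 53 = 75
b7 XOR c4 = 73
74 XOR 54 = 20
43 XOR 3a = 79

736572766572207374617475732079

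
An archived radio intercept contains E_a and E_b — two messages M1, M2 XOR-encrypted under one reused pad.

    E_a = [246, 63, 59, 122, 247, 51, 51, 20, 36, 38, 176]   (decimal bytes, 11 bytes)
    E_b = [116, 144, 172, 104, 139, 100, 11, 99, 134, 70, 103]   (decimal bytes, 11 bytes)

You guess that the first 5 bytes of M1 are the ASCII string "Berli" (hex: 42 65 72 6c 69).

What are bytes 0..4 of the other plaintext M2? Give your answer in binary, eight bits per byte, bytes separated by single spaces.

11000000 11001010 11100101 01111110 00010101

First, E_a ⊕ E_b = (M1 ⊕ K) ⊕ (M2 ⊕ K) = M1 ⊕ M2, so the key drops out. Then M2 = (M1 ⊕ M2) ⊕ M1 over the first 5 bytes.
byte 0: (f6 ⊕ 74) ⊕ 42 = 82 ⊕ 42 = c0
byte 1: (3f ⊕ 90) ⊕ 65 = af ⊕ 65 = ca
byte 2: (3b ⊕ ac) ⊕ 72 = 97 ⊕ 72 = e5
byte 3: (7a ⊕ 68) ⊕ 6c = 12 ⊕ 6c = 7e
byte 4: (f7 ⊕ 8b) ⊕ 69 = 7c ⊕ 69 = 15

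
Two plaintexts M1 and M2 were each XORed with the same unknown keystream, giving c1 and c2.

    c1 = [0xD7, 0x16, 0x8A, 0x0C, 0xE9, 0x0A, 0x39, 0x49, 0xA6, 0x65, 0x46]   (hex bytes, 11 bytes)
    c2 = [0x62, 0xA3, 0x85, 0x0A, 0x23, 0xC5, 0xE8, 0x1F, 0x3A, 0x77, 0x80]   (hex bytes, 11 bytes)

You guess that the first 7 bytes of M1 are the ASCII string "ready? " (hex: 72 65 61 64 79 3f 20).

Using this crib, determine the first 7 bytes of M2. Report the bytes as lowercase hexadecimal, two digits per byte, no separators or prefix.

First, c1 ⊕ c2 = (M1 ⊕ K) ⊕ (M2 ⊕ K) = M1 ⊕ M2, so the key drops out. Then M2 = (M1 ⊕ M2) ⊕ M1 over the first 7 bytes.
byte 0: (d7 xor 62) xor 72 = b5 xor 72 = c7
byte 1: (16 xor a3) xor 65 = b5 xor 65 = d0
byte 2: (8a xor 85) xor 61 = 0f xor 61 = 6e
byte 3: (0c xor 0a) xor 64 = 06 xor 64 = 62
byte 4: (e9 xor 23) xor 79 = ca xor 79 = b3
byte 5: (0a xor c5) xor 3f = cf xor 3f = f0
byte 6: (39 xor e8) xor 20 = d1 xor 20 = f1

c7d06e62b3f0f1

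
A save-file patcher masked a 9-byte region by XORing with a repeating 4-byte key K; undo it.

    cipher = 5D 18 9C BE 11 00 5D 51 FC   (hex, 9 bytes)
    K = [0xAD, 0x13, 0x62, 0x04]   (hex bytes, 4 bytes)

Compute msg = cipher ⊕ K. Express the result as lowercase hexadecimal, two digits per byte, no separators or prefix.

f00bfebabc133f5551

The 4-byte key repeats, so the effective keystream is ad 13 62 04 ad 13 62 04 ad.
byte 0:  93 XOR 173 = 240
byte 1:  24 XOR  19 =  11
byte 2: 156 XOR  98 = 254
byte 3: 190 XOR   4 = 186
byte 4:  17 XOR 173 = 188
byte 5:   0 XOR  19 =  19
byte 6:  93 XOR  98 =  63
byte 7:  81 XOR   4 =  85
byte 8: 252 XOR 173 =  81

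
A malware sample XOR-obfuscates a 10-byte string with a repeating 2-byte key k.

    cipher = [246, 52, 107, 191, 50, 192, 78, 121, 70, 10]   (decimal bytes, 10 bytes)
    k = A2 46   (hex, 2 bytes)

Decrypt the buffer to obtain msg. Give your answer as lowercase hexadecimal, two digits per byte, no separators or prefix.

The 2-byte key repeats, so the effective keystream is a2 46 a2 46 a2 46 a2 46 a2 46.
byte 0: f6 xor a2 = 54
byte 1: 34 xor 46 = 72
byte 2: 6b xor a2 = c9
byte 3: bf xor 46 = f9
byte 4: 32 xor a2 = 90
byte 5: c0 xor 46 = 86
byte 6: 4e xor a2 = ec
byte 7: 79 xor 46 = 3f
byte 8: 46 xor a2 = e4
byte 9: 0a xor 46 = 4c

5472c9f99086ec3fe44c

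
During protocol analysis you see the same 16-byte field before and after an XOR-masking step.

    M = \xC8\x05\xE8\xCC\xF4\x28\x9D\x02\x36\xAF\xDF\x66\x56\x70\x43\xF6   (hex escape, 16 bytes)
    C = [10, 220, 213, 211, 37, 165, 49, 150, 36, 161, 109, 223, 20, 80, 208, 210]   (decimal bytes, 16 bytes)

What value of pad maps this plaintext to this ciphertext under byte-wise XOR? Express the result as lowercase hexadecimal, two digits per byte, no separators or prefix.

c2d93d1fd18dac94120eb2b942209324

Since C = M ⊕ pad, XORing both sides with M gives pad = M ⊕ C.
c8 xor 0a = c2
05 xor dc = d9
e8 xor d5 = 3d
cc xor d3 = 1f
f4 xor 25 = d1
28 xor a5 = 8d
9d xor 31 = ac
02 xor 96 = 94
36 xor 24 = 12
af xor a1 = 0e
df xor 6d = b2
66 xor df = b9
56 xor 14 = 42
70 xor 50 = 20
43 xor d0 = 93
f6 xor d2 = 24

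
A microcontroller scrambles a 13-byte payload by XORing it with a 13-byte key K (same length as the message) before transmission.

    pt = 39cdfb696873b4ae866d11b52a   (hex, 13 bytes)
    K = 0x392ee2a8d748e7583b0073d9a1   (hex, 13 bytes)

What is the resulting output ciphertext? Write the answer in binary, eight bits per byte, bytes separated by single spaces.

39 xor 39 = 00
cd xor 2e = e3
fb xor e2 = 19
69 xor a8 = c1
68 xor d7 = bf
73 xor 48 = 3b
b4 xor e7 = 53
ae xor 58 = f6
86 xor 3b = bd
6d xor 00 = 6d
11 xor 73 = 62
b5 xor d9 = 6c
2a xor a1 = 8b

00000000 11100011 00011001 11000001 10111111 00111011 01010011 11110110 10111101 01101101 01100010 01101100 10001011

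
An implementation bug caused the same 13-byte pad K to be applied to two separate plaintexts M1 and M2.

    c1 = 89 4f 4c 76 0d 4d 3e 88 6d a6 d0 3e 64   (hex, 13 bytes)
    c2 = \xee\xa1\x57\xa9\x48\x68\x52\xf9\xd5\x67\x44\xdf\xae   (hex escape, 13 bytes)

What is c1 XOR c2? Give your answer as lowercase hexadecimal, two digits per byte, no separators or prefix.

c1 ⊕ c2 = (M1 ⊕ K) ⊕ (M2 ⊕ K) = M1 ⊕ M2 — the shared key cancels under XOR.
byte 0: 89 XOR ee = 67
byte 1: 4f XOR a1 = ee
byte 2: 4c XOR 57 = 1b
byte 3: 76 XOR a9 = df
byte 4: 0d XOR 48 = 45
byte 5: 4d XOR 68 = 25
byte 6: 3e XOR 52 = 6c
byte 7: 88 XOR f9 = 71
byte 8: 6d XOR d5 = b8
byte 9: a6 XOR 67 = c1
byte 10: d0 XOR 44 = 94
byte 11: 3e XOR df = e1
byte 12: 64 XOR ae = ca

67ee1bdf45256c71b8c194e1ca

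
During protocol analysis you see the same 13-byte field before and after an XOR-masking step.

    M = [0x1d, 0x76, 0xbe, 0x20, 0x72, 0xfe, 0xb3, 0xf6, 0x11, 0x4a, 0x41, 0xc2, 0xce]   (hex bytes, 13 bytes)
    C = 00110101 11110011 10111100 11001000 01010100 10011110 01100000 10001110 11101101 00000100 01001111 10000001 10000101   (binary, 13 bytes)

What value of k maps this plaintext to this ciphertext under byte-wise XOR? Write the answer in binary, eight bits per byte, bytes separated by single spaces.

Since C = M ⊕ k, XORing both sides with M gives k = M ⊕ C.
1d xor 35 = 28
76 xor f3 = 85
be xor bc = 02
20 xor c8 = e8
72 xor 54 = 26
fe xor 9e = 60
b3 xor 60 = d3
f6 xor 8e = 78
11 xor ed = fc
4a xor 04 = 4e
41 xor 4f = 0e
c2 xor 81 = 43
ce xor 85 = 4b

00101000 10000101 00000010 11101000 00100110 01100000 11010011 01111000 11111100 01001110 00001110 01000011 01001011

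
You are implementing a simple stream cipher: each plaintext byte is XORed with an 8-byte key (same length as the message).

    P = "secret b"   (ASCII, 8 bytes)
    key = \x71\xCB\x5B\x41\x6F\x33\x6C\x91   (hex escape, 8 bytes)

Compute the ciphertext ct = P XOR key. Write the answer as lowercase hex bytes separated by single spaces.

02 ae 38 33 0a 47 4c f3

XOR is its own inverse, so applying the key byte-wise gives the result directly.
byte 0: 115 xor 113 =   2
byte 1: 101 xor 203 = 174
byte 2:  99 xor  91 =  56
byte 3: 114 xor  65 =  51
byte 4: 101 xor 111 =  10
byte 5: 116 xor  51 =  71
byte 6:  32 xor 108 =  76
byte 7:  98 xor 145 = 243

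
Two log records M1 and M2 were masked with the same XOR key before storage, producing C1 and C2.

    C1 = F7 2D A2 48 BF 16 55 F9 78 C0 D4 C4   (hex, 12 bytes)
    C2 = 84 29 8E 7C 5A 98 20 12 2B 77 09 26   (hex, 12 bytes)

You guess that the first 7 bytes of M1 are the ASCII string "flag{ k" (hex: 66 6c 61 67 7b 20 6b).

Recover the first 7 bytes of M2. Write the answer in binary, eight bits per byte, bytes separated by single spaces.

First, C1 ⊕ C2 = (M1 ⊕ K) ⊕ (M2 ⊕ K) = M1 ⊕ M2, so the key drops out. Then M2 = (M1 ⊕ M2) ⊕ M1 over the first 7 bytes.
byte 0: (f7 xor 84) xor 66 = 73 xor 66 = 15
byte 1: (2d xor 29) xor 6c = 04 xor 6c = 68
byte 2: (a2 xor 8e) xor 61 = 2c xor 61 = 4d
byte 3: (48 xor 7c) xor 67 = 34 xor 67 = 53
byte 4: (bf xor 5a) xor 7b = e5 xor 7b = 9e
byte 5: (16 xor 98) xor 20 = 8e xor 20 = ae
byte 6: (55 xor 20) xor 6b = 75 xor 6b = 1e

00010101 01101000 01001101 01010011 10011110 10101110 00011110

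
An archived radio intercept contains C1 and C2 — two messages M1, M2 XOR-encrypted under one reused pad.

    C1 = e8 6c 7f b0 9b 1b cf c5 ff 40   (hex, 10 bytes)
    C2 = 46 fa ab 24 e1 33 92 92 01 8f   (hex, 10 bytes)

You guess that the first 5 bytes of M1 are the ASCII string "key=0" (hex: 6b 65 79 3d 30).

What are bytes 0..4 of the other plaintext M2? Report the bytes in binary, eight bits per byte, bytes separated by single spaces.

First, C1 ⊕ C2 = (M1 ⊕ K) ⊕ (M2 ⊕ K) = M1 ⊕ M2, so the key drops out. Then M2 = (M1 ⊕ M2) ⊕ M1 over the first 5 bytes.
byte 0: (e8 ⊕ 46) ⊕ 6b = ae ⊕ 6b = c5
byte 1: (6c ⊕ fa) ⊕ 65 = 96 ⊕ 65 = f3
byte 2: (7f ⊕ ab) ⊕ 79 = d4 ⊕ 79 = ad
byte 3: (b0 ⊕ 24) ⊕ 3d = 94 ⊕ 3d = a9
byte 4: (9b ⊕ e1) ⊕ 30 = 7a ⊕ 30 = 4a

11000101 11110011 10101101 10101001 01001010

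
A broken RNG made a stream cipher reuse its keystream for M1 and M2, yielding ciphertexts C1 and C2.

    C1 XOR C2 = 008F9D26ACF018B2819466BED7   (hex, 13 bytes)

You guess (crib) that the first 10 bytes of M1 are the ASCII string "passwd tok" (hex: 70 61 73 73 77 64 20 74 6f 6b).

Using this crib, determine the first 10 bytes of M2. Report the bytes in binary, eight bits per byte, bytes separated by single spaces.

01110000 11101110 11101110 01010101 11011011 10010100 00111000 11000110 11101110 11111111

Since C1 ⊕ C2 = M1 ⊕ M2, XORing with the guessed M1 bytes yields the corresponding M2 bytes: M2 = (C1 ⊕ C2) ⊕ M1.
  0 xor 112 = 112
143 xor  97 = 238
157 xor 115 = 238
 38 xor 115 =  85
172 xor 119 = 219
240 xor 100 = 148
 24 xor  32 =  56
178 xor 116 = 198
129 xor 111 = 238
148 xor 107 = 255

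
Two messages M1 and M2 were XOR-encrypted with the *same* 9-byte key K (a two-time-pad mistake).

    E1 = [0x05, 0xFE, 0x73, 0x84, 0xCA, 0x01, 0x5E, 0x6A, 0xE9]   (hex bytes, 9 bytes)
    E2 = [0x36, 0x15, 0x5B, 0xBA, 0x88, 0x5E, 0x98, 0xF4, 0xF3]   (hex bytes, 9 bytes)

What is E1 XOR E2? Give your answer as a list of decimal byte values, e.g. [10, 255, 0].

E1 ⊕ E2 = (M1 ⊕ K) ⊕ (M2 ⊕ K) = M1 ⊕ M2 — the shared key cancels under XOR.
byte 0: 05 xor 36 = 33
byte 1: fe xor 15 = eb
byte 2: 73 xor 5b = 28
byte 3: 84 xor ba = 3e
byte 4: ca xor 88 = 42
byte 5: 01 xor 5e = 5f
byte 6: 5e xor 98 = c6
byte 7: 6a xor f4 = 9e
byte 8: e9 xor f3 = 1a

[51, 235, 40, 62, 66, 95, 198, 158, 26]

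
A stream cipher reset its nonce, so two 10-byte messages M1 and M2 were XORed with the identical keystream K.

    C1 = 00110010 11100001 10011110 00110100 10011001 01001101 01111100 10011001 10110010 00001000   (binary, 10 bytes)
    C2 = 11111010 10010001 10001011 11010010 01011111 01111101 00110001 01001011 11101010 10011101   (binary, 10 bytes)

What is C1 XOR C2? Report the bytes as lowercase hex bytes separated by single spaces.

c8 70 15 e6 c6 30 4d d2 58 95

C1 ⊕ C2 = (M1 ⊕ K) ⊕ (M2 ⊕ K) = M1 ⊕ M2 — the shared key cancels under XOR.
byte 0:  50 xor 250 = 200
byte 1: 225 xor 145 = 112
byte 2: 158 xor 139 =  21
byte 3:  52 xor 210 = 230
byte 4: 153 xor  95 = 198
byte 5:  77 xor 125 =  48
byte 6: 124 xor  49 =  77
byte 7: 153 xor  75 = 210
byte 8: 178 xor 234 =  88
byte 9:   8 xor 157 = 149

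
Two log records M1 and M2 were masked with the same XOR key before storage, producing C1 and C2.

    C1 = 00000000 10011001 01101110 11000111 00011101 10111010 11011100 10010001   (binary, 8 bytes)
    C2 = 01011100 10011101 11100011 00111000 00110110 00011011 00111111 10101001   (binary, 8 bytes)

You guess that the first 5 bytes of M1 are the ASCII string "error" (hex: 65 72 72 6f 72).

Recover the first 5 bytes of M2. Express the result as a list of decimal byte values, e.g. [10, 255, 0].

First, C1 ⊕ C2 = (M1 ⊕ K) ⊕ (M2 ⊕ K) = M1 ⊕ M2, so the key drops out. Then M2 = (M1 ⊕ M2) ⊕ M1 over the first 5 bytes.
byte 0: (00 xor 5c) xor 65 = 5c xor 65 = 39
byte 1: (99 xor 9d) xor 72 = 04 xor 72 = 76
byte 2: (6e xor e3) xor 72 = 8d xor 72 = ff
byte 3: (c7 xor 38) xor 6f = ff xor 6f = 90
byte 4: (1d xor 36) xor 72 = 2b xor 72 = 59

[57, 118, 255, 144, 89]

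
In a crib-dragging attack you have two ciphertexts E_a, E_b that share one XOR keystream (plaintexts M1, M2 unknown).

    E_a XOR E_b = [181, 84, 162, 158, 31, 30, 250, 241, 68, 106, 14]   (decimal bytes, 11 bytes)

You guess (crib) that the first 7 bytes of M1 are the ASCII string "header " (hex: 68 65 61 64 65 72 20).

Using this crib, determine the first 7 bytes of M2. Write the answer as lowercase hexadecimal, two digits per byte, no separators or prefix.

Since E_a ⊕ E_b = M1 ⊕ M2, XORing with the guessed M1 bytes yields the corresponding M2 bytes: M2 = (E_a ⊕ E_b) ⊕ M1.
181 xor 104 = 221
 84 xor 101 =  49
162 xor  97 = 195
158 xor 100 = 250
 31 xor 101 = 122
 30 xor 114 = 108
250 xor  32 = 218

dd31c3fa7a6cda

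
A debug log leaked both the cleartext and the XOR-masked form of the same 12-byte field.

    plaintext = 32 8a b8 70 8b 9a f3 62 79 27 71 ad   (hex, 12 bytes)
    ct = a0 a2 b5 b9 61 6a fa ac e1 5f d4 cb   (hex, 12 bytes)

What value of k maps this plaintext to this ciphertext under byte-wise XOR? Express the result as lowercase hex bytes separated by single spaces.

92 28 0d c9 ea f0 09 ce 98 78 a5 66

Since ct = plaintext ⊕ k, XORing both sides with plaintext gives k = plaintext ⊕ ct.
32 XOR a0 = 92
8a XOR a2 = 28
b8 XOR b5 = 0d
70 XOR b9 = c9
8b XOR 61 = ea
9a XOR 6a = f0
f3 XOR fa = 09
62 XOR ac = ce
79 XOR e1 = 98
27 XOR 5f = 78
71 XOR d4 = a5
ad XOR cb = 66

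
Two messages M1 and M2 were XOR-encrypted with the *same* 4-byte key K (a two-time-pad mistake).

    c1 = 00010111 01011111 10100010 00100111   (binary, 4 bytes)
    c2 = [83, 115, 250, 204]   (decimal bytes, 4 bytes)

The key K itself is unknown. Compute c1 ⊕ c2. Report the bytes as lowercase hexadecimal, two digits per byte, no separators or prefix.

442c58eb

c1 ⊕ c2 = (M1 ⊕ K) ⊕ (M2 ⊕ K) = M1 ⊕ M2 — the shared key cancels under XOR.
17 ^ 53 = 44
5f ^ 73 = 2c
a2 ^ fa = 58
27 ^ cc = eb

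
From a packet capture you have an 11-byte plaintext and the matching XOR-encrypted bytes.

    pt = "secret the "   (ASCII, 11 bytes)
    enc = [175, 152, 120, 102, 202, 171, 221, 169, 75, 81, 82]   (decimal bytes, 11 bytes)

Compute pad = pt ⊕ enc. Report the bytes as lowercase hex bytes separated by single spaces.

Since enc = pt ⊕ pad, XORing both sides with pt gives pad = pt ⊕ enc.
01110011 ^ 10101111 = 11011100
01100101 ^ 10011000 = 11111101
01100011 ^ 01111000 = 00011011
01110010 ^ 01100110 = 00010100
01100101 ^ 11001010 = 10101111
01110100 ^ 10101011 = 11011111
00100000 ^ 11011101 = 11111101
01110100 ^ 10101001 = 11011101
01101000 ^ 01001011 = 00100011
01100101 ^ 01010001 = 00110100
00100000 ^ 01010010 = 01110010

dc fd 1b 14 af df fd dd 23 34 72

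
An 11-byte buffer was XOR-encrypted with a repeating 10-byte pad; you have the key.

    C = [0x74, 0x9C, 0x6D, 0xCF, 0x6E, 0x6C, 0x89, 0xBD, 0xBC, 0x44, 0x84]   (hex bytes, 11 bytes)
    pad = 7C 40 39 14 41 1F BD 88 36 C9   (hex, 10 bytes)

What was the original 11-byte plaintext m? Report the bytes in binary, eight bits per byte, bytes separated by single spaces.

00001000 11011100 01010100 11011011 00101111 01110011 00110100 00110101 10001010 10001101 11111000

The 10-byte key repeats, so the effective keystream is 7c 40 39 14 41 1f bd 88 36 c9 7c.
byte 0: 74 ⊕ 7c = 08
byte 1: 9c ⊕ 40 = dc
byte 2: 6d ⊕ 39 = 54
byte 3: cf ⊕ 14 = db
byte 4: 6e ⊕ 41 = 2f
byte 5: 6c ⊕ 1f = 73
byte 6: 89 ⊕ bd = 34
byte 7: bd ⊕ 88 = 35
byte 8: bc ⊕ 36 = 8a
byte 9: 44 ⊕ c9 = 8d
byte 10: 84 ⊕ 7c = f8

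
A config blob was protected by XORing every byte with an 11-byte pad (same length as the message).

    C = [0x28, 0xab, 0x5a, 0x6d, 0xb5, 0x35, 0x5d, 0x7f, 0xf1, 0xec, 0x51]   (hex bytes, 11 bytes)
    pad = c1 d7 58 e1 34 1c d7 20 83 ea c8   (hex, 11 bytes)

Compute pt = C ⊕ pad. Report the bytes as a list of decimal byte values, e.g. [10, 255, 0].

[233, 124, 2, 140, 129, 41, 138, 95, 114, 6, 153]

 40 XOR 193 = 233
171 XOR 215 = 124
 90 XOR  88 =   2
109 XOR 225 = 140
181 XOR  52 = 129
 53 XOR  28 =  41
 93 XOR 215 = 138
127 XOR  32 =  95
241 XOR 131 = 114
236 XOR 234 =   6
 81 XOR 200 = 153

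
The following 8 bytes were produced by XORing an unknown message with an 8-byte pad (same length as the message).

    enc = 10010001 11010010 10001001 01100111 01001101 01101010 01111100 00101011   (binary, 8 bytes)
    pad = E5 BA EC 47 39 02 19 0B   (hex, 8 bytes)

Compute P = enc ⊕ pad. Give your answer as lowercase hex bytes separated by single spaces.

74 68 65 20 74 68 65 20

91 xor e5 = 74
d2 xor ba = 68
89 xor ec = 65
67 xor 47 = 20
4d xor 39 = 74
6a xor 02 = 68
7c xor 19 = 65
2b xor 0b = 20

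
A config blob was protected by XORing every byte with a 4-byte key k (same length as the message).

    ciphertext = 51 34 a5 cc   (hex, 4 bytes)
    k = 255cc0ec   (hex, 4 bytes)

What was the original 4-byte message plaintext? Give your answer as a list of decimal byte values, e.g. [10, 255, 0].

[116, 104, 101, 32]

XOR is its own inverse, so applying the key byte-wise gives the result directly.
byte 0: 51 XOR 25 = 74
byte 1: 34 XOR 5c = 68
byte 2: a5 XOR c0 = 65
byte 3: cc XOR ec = 20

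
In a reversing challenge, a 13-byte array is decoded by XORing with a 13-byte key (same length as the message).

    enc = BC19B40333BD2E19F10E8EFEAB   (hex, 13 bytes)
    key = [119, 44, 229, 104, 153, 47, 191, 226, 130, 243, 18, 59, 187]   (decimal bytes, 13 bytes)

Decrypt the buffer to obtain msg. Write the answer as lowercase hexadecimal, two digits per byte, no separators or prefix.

byte 0: bc XOR 77 = cb
byte 1: 19 XOR 2c = 35
byte 2: b4 XOR e5 = 51
byte 3: 03 XOR 68 = 6b
byte 4: 33 XOR 99 = aa
byte 5: bd XOR 2f = 92
byte 6: 2e XOR bf = 91
byte 7: 19 XOR e2 = fb
byte 8: f1 XOR 82 = 73
byte 9: 0e XOR f3 = fd
byte 10: 8e XOR 12 = 9c
byte 11: fe XOR 3b = c5
byte 12: ab XOR bb = 10

cb35516baa9291fb73fd9cc510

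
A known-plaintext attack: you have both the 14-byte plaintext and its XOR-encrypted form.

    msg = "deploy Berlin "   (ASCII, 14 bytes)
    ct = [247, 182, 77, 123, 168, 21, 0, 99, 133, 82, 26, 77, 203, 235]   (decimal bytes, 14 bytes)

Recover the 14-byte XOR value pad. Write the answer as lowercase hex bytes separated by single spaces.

Since ct = msg ⊕ pad, XORing both sides with msg gives pad = msg ⊕ ct.
01100100 ⊕ 11110111 = 10010011
01100101 ⊕ 10110110 = 11010011
01110000 ⊕ 01001101 = 00111101
01101100 ⊕ 01111011 = 00010111
01101111 ⊕ 10101000 = 11000111
01111001 ⊕ 00010101 = 01101100
00100000 ⊕ 00000000 = 00100000
01000010 ⊕ 01100011 = 00100001
01100101 ⊕ 10000101 = 11100000
01110010 ⊕ 01010010 = 00100000
01101100 ⊕ 00011010 = 01110110
01101001 ⊕ 01001101 = 00100100
01101110 ⊕ 11001011 = 10100101
00100000 ⊕ 11101011 = 11001011

93 d3 3d 17 c7 6c 20 21 e0 20 76 24 a5 cb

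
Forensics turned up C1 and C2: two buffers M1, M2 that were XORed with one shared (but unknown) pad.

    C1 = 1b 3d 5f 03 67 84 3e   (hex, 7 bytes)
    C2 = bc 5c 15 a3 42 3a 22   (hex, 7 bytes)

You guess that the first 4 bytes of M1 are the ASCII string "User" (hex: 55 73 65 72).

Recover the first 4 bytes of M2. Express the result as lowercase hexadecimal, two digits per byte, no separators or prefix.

f2122fd2

First, C1 ⊕ C2 = (M1 ⊕ K) ⊕ (M2 ⊕ K) = M1 ⊕ M2, so the key drops out. Then M2 = (M1 ⊕ M2) ⊕ M1 over the first 4 bytes.
byte 0: (1b XOR bc) XOR 55 = a7 XOR 55 = f2
byte 1: (3d XOR 5c) XOR 73 = 61 XOR 73 = 12
byte 2: (5f XOR 15) XOR 65 = 4a XOR 65 = 2f
byte 3: (03 XOR a3) XOR 72 = a0 XOR 72 = d2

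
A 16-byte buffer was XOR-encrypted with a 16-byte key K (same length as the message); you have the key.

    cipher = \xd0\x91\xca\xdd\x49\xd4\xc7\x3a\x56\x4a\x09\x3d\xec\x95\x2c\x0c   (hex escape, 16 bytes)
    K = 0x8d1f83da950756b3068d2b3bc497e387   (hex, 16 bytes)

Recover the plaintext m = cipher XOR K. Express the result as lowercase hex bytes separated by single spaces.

5d 8e 49 07 dc d3 91 89 50 c7 22 06 28 02 cf 8b

XOR is its own inverse, so applying the key byte-wise gives the result directly.
byte 0: d0 ⊕ 8d = 5d
byte 1: 91 ⊕ 1f = 8e
byte 2: ca ⊕ 83 = 49
byte 3: dd ⊕ da = 07
byte 4: 49 ⊕ 95 = dc
byte 5: d4 ⊕ 07 = d3
byte 6: c7 ⊕ 56 = 91
byte 7: 3a ⊕ b3 = 89
byte 8: 56 ⊕ 06 = 50
byte 9: 4a ⊕ 8d = c7
byte 10: 09 ⊕ 2b = 22
byte 11: 3d ⊕ 3b = 06
byte 12: ec ⊕ c4 = 28
byte 13: 95 ⊕ 97 = 02
byte 14: 2c ⊕ e3 = cf
byte 15: 0c ⊕ 87 = 8b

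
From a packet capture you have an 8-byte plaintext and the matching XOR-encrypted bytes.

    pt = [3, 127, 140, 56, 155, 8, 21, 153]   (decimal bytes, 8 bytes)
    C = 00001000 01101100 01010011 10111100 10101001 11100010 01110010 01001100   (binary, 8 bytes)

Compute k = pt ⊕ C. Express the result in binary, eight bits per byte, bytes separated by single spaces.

Since C = pt ⊕ k, XORing both sides with pt gives k = pt ⊕ C.
03 XOR 08 = 0b
7f XOR 6c = 13
8c XOR 53 = df
38 XOR bc = 84
9b XOR a9 = 32
08 XOR e2 = ea
15 XOR 72 = 67
99 XOR 4c = d5

00001011 00010011 11011111 10000100 00110010 11101010 01100111 11010101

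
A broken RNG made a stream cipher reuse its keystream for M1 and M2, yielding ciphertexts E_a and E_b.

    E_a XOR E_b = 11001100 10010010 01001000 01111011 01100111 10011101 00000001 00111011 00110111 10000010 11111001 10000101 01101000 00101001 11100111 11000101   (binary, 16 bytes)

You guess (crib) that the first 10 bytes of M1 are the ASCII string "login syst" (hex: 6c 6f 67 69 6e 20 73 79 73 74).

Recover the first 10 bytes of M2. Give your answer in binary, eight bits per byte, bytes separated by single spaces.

Since E_a ⊕ E_b = M1 ⊕ M2, XORing with the guessed M1 bytes yields the corresponding M2 bytes: M2 = (E_a ⊕ E_b) ⊕ M1.
11001100 ⊕ 01101100 = 10100000
10010010 ⊕ 01101111 = 11111101
01001000 ⊕ 01100111 = 00101111
01111011 ⊕ 01101001 = 00010010
01100111 ⊕ 01101110 = 00001001
10011101 ⊕ 00100000 = 10111101
00000001 ⊕ 01110011 = 01110010
00111011 ⊕ 01111001 = 01000010
00110111 ⊕ 01110011 = 01000100
10000010 ⊕ 01110100 = 11110110

10100000 11111101 00101111 00010010 00001001 10111101 01110010 01000010 01000100 11110110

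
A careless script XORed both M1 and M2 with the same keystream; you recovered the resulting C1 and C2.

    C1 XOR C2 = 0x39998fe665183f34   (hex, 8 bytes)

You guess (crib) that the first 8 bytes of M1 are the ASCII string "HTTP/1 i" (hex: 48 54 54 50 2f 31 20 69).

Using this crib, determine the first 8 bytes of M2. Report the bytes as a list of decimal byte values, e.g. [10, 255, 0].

Since C1 ⊕ C2 = M1 ⊕ M2, XORing with the guessed M1 bytes yields the corresponding M2 bytes: M2 = (C1 ⊕ C2) ⊕ M1.
byte 0: 39 ⊕ 48 = 71
byte 1: 99 ⊕ 54 = cd
byte 2: 8f ⊕ 54 = db
byte 3: e6 ⊕ 50 = b6
byte 4: 65 ⊕ 2f = 4a
byte 5: 18 ⊕ 31 = 29
byte 6: 3f ⊕ 20 = 1f
byte 7: 34 ⊕ 69 = 5d

[113, 205, 219, 182, 74, 41, 31, 93]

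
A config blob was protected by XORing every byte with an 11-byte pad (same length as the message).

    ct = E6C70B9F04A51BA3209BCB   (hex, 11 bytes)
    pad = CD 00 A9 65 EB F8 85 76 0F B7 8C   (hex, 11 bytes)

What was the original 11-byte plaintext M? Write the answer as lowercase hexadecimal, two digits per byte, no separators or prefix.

2bc7a2faef5d9ed52f2c47

byte 0: e6 xor cd = 2b
byte 1: c7 xor 00 = c7
byte 2: 0b xor a9 = a2
byte 3: 9f xor 65 = fa
byte 4: 04 xor eb = ef
byte 5: a5 xor f8 = 5d
byte 6: 1b xor 85 = 9e
byte 7: a3 xor 76 = d5
byte 8: 20 xor 0f = 2f
byte 9: 9b xor b7 = 2c
byte 10: cb xor 8c = 47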